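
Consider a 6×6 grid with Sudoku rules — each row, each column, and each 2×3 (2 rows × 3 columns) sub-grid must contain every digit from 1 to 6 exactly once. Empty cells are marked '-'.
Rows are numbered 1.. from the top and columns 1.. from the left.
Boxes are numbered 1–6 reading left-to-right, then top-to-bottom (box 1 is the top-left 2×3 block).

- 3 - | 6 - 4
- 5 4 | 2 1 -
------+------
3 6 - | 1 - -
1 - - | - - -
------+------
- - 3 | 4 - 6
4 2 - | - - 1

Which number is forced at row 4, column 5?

Cell row 4, column 5 itself could take any of {2, 3, 4, 5, 6} by direct elimination.
Consider where 6 can go in row 4.
row 4, column 2 is out (column 2 already has a 6).
row 4, column 3 is out (box 3 already has a 6).
row 4, column 4 is out (column 4 already has a 6).
row 4, column 6 is out (column 6 already has a 6).
So the only cell in row 4 that can hold 6 is row 4, column 5.
Therefore row 4, column 5 = 6.

6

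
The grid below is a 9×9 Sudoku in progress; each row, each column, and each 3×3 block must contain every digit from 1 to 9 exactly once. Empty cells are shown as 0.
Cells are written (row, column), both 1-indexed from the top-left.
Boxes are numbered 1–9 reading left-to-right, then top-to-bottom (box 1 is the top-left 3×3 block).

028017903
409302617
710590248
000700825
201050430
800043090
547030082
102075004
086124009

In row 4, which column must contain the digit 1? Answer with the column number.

Consider where 1 can go in row 4.
(4,1) is out (column 1 already has a 1).
(4,2) is out (column 2 already has a 1).
(4,3) is out (column 3 already has a 1).
(4,5) is out (column 5 already has a 1).
So the only cell in row 4 that can hold 1 is (4,6).
That is column 6.

6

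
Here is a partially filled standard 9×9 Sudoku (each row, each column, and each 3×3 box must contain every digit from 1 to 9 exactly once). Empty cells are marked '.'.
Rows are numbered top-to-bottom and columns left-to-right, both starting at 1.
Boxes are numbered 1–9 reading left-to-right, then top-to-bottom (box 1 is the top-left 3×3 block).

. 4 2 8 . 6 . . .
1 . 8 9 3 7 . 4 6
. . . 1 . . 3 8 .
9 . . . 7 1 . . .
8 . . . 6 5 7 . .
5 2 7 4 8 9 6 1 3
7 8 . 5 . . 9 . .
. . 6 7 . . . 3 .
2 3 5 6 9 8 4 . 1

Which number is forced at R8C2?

9

Cell R8C2 itself could take any of {1, 9} by direct elimination.
Consider where 9 can go in box 7.
R7C3 is out (row 7 already has a 9).
R8C1 is out (column 1 already has a 9).
So the only cell in box 7 that can hold 9 is R8C2.
Therefore R8C2 = 9.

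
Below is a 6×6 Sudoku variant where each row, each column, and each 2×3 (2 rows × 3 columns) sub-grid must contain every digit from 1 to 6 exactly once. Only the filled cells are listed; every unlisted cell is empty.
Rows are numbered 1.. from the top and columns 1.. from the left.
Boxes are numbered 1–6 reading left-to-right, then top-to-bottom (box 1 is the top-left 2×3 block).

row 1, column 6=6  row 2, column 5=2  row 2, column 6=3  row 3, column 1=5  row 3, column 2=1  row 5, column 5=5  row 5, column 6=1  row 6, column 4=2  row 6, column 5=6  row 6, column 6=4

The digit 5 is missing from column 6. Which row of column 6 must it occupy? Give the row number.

4

Consider where 5 can go in column 6.
row 3, column 6 is out (row 3 already has a 5).
So the only cell in column 6 that can hold 5 is row 4, column 6.
That is row 4.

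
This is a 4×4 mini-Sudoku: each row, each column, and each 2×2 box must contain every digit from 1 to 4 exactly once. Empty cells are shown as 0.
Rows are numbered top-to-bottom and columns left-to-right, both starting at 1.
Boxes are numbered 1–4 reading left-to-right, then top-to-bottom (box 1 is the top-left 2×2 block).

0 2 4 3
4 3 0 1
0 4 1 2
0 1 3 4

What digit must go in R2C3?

Row 2 already contains {1, 3, 4}.
Column 3 already contains {1, 3, 4}.
Its 2×2 block (box 2) already contains {1, 3, 4}.
The only value from 1–4 not eliminated is 2, so R2C3 = 2.

2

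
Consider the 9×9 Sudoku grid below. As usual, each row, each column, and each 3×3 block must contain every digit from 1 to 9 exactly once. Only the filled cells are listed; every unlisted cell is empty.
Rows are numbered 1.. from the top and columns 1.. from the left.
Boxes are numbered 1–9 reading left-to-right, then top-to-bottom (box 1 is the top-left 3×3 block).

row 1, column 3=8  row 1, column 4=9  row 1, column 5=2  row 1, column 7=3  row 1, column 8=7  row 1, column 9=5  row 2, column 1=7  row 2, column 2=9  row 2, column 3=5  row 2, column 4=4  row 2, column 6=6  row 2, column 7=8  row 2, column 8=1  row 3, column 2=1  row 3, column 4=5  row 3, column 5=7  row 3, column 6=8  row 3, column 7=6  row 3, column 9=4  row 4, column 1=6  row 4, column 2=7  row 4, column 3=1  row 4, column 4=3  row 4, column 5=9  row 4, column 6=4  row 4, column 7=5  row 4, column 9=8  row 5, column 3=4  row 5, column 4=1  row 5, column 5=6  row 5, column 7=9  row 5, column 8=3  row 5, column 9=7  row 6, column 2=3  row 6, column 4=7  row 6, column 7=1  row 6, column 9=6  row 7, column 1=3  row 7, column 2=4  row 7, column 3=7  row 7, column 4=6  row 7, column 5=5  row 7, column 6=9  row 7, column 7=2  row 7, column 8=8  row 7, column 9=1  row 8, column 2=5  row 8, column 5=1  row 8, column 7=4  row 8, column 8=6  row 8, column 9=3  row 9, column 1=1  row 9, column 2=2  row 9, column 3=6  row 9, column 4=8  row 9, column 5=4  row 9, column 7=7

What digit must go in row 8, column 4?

2

Row 8 already contains {1, 3, 4, 5, 6}.
Column 4 already contains {1, 3, 4, 5, 6, 7, 8, 9}.
Its 3×3 block (box 8) already contains {1, 4, 5, 6, 8, 9}.
The only value from 1–9 not eliminated is 2, so row 8, column 4 = 2.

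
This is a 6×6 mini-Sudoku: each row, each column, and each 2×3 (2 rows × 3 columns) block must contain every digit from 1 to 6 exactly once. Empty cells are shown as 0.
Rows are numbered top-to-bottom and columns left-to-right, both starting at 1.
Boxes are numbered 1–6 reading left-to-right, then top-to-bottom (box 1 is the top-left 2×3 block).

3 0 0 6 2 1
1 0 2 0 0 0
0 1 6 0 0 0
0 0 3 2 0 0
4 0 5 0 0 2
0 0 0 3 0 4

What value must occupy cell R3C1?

2

Cell R3C1 itself could take any of {2, 5} by direct elimination.
Consider where 2 can go in box 3.
R4C1 is out (row 4 already has a 2).
R4C2 is out (row 4 already has a 2).
So the only cell in box 3 that can hold 2 is R3C1.
Therefore R3C1 = 2.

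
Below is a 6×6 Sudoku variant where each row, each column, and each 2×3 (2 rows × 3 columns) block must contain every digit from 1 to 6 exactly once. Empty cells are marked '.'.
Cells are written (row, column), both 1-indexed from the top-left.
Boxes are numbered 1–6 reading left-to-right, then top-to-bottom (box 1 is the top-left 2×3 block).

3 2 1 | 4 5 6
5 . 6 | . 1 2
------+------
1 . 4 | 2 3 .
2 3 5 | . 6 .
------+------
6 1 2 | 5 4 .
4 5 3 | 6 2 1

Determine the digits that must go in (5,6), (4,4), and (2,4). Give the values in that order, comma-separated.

3,1,3

For (5,6):
  Row 5 already contains {1, 2, 4, 5, 6}.
  Column 6 already contains {1, 2, 6}.
  Its 2×3 block (box 6) already contains {1, 2, 4, 5, 6}.
  The only value from 1–6 not eliminated is 3, so (5,6) = 3.
For (4,4):
  Row 4 already contains {2, 3, 5, 6}.
  Column 4 already contains {2, 4, 5, 6}.
  Its 2×3 block (box 4) already contains {2, 3, 6}.
  The only value from 1–6 not eliminated is 1, so (4,4) = 1.
For (2,4):
  Row 2 already contains {1, 2, 5, 6}.
  Column 4 already contains {2, 4, 5, 6}.
  Its 2×3 block (box 2) already contains {1, 2, 4, 5, 6}.
  The only value from 1–6 not eliminated is 3, so (2,4) = 3.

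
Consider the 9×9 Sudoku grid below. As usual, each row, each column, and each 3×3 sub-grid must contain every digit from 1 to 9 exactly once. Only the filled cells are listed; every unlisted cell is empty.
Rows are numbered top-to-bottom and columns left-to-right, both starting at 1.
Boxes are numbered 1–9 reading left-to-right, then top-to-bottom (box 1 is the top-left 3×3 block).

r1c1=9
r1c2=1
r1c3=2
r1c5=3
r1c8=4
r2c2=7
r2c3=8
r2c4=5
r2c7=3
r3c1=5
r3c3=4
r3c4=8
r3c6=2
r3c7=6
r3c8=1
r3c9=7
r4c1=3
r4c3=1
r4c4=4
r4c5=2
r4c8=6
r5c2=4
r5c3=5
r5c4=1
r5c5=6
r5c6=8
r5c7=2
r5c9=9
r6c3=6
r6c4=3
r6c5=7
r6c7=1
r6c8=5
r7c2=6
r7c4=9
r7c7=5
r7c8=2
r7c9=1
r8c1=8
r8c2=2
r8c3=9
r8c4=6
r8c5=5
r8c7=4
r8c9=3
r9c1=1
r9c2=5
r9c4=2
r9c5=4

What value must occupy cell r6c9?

4

Cell r6c9 itself could take any of {4, 8} by direct elimination.
Consider where 4 can go in box 6.
r4c7 is out (row 4 already has a 4).
r4c9 is out (row 4 already has a 4).
r5c8 is out (row 5 already has a 4).
So the only cell in box 6 that can hold 4 is r6c9.
Therefore r6c9 = 4.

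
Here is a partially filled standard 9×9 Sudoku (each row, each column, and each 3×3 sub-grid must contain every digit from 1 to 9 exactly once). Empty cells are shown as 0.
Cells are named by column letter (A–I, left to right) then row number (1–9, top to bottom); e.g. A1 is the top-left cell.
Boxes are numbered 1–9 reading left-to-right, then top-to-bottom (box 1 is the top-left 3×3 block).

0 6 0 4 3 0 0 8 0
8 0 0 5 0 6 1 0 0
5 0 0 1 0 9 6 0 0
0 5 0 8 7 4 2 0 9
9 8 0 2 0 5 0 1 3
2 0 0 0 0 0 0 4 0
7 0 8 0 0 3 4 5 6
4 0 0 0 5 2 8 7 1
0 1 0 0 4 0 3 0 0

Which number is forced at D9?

7

Cell D9 itself could take any of {6, 7, 9} by direct elimination.
Consider where 7 can go in column D.
D6 is out (box 5 already has a 7).
D7 is out (row 7 already has a 7).
D8 is out (row 8 already has a 7).
So the only cell in column D that can hold 7 is D9.
Therefore D9 = 7.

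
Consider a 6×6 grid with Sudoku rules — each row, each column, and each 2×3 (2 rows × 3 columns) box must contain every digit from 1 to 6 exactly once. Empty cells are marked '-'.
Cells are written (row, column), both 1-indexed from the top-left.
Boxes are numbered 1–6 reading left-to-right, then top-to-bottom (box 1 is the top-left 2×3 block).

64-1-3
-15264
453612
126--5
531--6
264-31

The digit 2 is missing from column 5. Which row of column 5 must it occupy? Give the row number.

5

Consider where 2 can go in column 5.
(1,5) is out (box 2 already has a 2).
(4,5) is out (row 4 already has a 2).
So the only cell in column 5 that can hold 2 is (5,5).
That is row 5.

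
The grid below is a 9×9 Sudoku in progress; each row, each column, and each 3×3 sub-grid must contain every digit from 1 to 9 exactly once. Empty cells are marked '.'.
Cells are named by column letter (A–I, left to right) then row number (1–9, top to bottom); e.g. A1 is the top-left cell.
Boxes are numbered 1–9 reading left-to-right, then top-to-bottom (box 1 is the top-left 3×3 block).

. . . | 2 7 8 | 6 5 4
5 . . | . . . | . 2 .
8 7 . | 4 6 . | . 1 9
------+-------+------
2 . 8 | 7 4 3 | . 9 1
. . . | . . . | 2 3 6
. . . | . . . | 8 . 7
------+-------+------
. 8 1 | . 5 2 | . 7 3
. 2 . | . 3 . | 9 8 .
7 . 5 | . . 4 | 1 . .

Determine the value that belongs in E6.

Cell E6 itself could take any of {1, 2, 9} by direct elimination.
Consider where 2 can go in column E.
E2 is out (row 2 already has a 2).
E5 is out (row 5 already has a 2).
E9 is out (box 8 already has a 2).
So the only cell in column E that can hold 2 is E6.
Therefore E6 = 2.

2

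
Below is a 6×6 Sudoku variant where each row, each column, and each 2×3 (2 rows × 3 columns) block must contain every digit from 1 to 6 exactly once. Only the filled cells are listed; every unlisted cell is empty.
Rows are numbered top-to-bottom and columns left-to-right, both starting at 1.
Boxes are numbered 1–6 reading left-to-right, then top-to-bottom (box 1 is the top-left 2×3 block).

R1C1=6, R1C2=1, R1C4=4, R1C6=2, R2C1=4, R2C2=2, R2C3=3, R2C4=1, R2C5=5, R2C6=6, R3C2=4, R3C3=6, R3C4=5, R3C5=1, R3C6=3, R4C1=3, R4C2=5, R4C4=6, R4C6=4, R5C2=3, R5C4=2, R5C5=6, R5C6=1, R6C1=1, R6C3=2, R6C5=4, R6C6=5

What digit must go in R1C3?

Row 1 already contains {1, 2, 4, 6}.
Column 3 already contains {2, 3, 6}.
Its 2×3 block (box 1) already contains {1, 2, 3, 4, 6}.
The only value from 1–6 not eliminated is 5, so R1C3 = 5.

5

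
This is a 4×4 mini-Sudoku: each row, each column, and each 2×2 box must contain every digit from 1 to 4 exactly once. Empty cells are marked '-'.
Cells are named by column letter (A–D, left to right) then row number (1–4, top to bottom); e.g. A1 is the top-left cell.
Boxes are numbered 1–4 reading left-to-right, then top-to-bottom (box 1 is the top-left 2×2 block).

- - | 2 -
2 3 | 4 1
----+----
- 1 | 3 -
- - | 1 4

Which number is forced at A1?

1

Cell A1 itself could take any of {1, 4} by direct elimination.
Consider where 1 can go in box 1.
B1 is out (column B already has a 1).
So the only cell in box 1 that can hold 1 is A1.
Therefore A1 = 1.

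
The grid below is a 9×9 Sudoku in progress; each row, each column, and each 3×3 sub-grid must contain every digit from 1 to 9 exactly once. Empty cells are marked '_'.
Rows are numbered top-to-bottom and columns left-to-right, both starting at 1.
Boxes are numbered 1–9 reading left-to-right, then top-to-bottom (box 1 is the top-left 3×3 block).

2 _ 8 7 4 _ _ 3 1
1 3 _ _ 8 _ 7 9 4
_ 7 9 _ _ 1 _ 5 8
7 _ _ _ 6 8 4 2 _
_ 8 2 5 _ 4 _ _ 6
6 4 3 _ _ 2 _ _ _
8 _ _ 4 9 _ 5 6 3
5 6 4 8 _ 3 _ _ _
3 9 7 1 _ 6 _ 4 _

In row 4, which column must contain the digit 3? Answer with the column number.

Consider where 3 can go in row 4.
r4c2 is out (column 2 already has a 3).
r4c3 is out (column 3 already has a 3).
r4c9 is out (column 9 already has a 3).
So the only cell in row 4 that can hold 3 is r4c4.
That is column 4.

4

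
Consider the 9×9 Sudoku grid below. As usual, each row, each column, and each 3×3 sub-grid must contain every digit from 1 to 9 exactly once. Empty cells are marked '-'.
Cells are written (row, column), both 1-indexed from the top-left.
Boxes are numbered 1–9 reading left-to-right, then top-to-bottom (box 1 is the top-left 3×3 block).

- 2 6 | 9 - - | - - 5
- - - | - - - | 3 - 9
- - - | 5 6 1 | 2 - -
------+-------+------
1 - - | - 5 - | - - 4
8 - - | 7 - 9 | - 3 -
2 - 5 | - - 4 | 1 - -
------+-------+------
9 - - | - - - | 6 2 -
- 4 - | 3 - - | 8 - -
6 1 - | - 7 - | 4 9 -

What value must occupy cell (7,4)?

Cell (7,4) itself could take any of {1, 4, 8} by direct elimination.
Consider where 1 can go in column 4.
(2,4) is out (box 2 already has a 1).
(4,4) is out (row 4 already has a 1).
(6,4) is out (row 6 already has a 1).
(9,4) is out (row 9 already has a 1).
So the only cell in column 4 that can hold 1 is (7,4).
Therefore (7,4) = 1.

1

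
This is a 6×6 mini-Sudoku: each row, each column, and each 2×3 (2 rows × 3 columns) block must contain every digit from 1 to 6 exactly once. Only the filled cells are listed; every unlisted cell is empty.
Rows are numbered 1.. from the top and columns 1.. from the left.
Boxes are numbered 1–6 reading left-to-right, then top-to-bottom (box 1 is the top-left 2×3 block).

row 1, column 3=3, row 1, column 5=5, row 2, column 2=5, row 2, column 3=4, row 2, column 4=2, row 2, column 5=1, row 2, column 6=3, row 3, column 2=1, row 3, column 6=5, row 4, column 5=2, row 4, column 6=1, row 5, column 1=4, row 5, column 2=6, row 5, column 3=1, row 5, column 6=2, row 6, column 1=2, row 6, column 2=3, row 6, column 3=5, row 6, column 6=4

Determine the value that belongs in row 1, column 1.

1

Cell row 1, column 1 itself could take any of {1, 6} by direct elimination.
Consider where 1 can go in column 1.
row 2, column 1 is out (row 2 already has a 1).
row 3, column 1 is out (row 3 already has a 1).
row 4, column 1 is out (row 4 already has a 1).
So the only cell in column 1 that can hold 1 is row 1, column 1.
Therefore row 1, column 1 = 1.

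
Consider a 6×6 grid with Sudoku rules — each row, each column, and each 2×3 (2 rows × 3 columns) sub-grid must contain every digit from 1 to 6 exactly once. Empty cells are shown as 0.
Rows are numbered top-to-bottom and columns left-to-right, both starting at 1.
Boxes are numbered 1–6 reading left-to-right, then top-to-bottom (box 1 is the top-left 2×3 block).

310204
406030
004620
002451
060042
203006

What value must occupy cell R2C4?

1

Cell R2C4 itself could take any of {1, 5} by direct elimination.
Consider where 1 can go in box 2.
R1C5 is out (row 1 already has a 1).
R2C6 is out (column 6 already has a 1).
So the only cell in box 2 that can hold 1 is R2C4.
Therefore R2C4 = 1.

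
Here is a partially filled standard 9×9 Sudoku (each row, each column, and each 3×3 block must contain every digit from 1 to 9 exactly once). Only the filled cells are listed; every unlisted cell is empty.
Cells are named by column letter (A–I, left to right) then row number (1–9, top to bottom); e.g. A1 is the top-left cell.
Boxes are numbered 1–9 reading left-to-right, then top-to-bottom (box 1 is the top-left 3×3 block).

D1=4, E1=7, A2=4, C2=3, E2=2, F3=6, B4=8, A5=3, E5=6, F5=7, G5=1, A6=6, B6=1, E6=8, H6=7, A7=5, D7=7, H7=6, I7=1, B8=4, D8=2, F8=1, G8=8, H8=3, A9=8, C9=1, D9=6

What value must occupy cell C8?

6

Cell C8 itself could take any of {6, 7, 9} by direct elimination.
Consider where 6 can go in box 7.
B7 is out (row 7 already has a 6).
C7 is out (row 7 already has a 6).
A8 is out (column A already has a 6).
B9 is out (row 9 already has a 6).
So the only cell in box 7 that can hold 6 is C8.
Therefore C8 = 6.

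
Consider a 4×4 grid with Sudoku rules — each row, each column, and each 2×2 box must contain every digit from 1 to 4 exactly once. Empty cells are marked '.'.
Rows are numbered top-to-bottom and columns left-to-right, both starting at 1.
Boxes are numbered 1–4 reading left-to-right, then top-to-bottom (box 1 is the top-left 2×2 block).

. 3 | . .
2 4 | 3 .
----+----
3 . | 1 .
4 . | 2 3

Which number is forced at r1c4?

2

Cell r1c4 itself could take any of {1, 2, 4} by direct elimination.
Consider where 2 can go in row 1.
r1c1 is out (column 1 already has a 2).
r1c3 is out (column 3 already has a 2).
So the only cell in row 1 that can hold 2 is r1c4.
Therefore r1c4 = 2.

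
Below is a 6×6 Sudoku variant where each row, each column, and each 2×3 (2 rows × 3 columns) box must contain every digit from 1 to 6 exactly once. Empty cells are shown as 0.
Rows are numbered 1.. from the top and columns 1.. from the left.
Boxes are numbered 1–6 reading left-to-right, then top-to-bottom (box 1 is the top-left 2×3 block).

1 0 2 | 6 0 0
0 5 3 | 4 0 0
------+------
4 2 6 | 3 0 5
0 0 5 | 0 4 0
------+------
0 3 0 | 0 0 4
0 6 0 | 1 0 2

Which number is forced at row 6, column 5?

Cell row 6, column 5 itself could take any of {3, 5} by direct elimination.
Consider where 3 can go in row 6.
row 6, column 1 is out (box 5 already has a 3).
row 6, column 3 is out (column 3 already has a 3).
So the only cell in row 6 that can hold 3 is row 6, column 5.
Therefore row 6, column 5 = 3.

3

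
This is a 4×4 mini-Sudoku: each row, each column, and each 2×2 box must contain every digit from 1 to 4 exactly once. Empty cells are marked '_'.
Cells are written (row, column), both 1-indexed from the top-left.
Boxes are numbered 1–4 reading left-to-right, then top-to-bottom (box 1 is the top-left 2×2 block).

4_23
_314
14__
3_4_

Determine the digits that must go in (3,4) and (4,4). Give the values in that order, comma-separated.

2,1

For (3,4):
  Row 3 already contains {1, 4}.
  Column 4 already contains {3, 4}.
  Its 2×2 block (box 4) already contains {4}.
  The only value from 1–4 not eliminated is 2, so (3,4) = 2.
For (4,4):
  Consider where 1 can go in box 4.
  (3,3) is out (row 3 already has a 1).
  (3,4) is out (row 3 already has a 1).
  So the only cell in box 4 that can hold 1 is (4,4).
  So (4,4) = 1.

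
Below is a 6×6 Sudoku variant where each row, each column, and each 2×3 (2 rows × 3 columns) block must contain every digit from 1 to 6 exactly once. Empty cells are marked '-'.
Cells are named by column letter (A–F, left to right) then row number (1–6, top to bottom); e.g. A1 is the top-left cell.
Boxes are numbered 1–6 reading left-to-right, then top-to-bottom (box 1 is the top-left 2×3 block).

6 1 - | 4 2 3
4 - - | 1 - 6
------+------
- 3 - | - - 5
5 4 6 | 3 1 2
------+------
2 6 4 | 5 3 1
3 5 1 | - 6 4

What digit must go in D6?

Row 6 already contains {1, 3, 4, 5, 6}.
Column D already contains {1, 3, 4, 5}.
Its 2×3 block (box 6) already contains {1, 3, 4, 5, 6}.
The only value from 1–6 not eliminated is 2, so D6 = 2.

2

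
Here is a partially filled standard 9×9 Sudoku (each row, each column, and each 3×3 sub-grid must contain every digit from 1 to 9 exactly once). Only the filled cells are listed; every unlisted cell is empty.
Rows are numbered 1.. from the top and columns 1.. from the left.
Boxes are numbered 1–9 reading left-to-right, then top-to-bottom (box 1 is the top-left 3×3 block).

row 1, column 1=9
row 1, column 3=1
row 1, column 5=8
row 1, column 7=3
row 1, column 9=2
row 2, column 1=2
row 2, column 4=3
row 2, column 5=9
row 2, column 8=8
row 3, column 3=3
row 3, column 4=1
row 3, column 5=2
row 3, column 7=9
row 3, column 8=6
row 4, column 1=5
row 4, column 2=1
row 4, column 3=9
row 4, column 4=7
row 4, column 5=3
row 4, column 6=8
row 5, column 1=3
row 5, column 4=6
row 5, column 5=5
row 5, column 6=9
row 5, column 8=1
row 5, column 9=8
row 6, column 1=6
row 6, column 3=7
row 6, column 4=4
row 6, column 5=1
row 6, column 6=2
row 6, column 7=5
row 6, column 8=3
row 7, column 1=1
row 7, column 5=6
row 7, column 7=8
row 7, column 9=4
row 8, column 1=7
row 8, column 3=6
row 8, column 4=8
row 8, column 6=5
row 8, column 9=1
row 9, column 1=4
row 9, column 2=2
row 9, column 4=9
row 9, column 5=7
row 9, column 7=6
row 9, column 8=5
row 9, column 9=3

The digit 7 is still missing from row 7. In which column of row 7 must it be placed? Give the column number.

Consider where 7 can go in row 7.
row 7, column 2 is out (box 7 already has a 7).
row 7, column 3 is out (column 3 already has a 7).
row 7, column 4 is out (column 4 already has a 7).
row 7, column 6 is out (box 8 already has a 7).
So the only cell in row 7 that can hold 7 is row 7, column 8.
That is column 8.

8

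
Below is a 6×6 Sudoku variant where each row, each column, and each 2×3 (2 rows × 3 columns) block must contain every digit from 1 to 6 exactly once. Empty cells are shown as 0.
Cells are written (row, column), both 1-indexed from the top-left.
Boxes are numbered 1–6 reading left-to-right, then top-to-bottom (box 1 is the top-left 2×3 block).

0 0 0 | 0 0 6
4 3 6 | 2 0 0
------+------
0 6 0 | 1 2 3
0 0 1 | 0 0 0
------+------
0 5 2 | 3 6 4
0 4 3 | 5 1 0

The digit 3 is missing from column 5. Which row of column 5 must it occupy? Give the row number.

1

Consider where 3 can go in column 5.
(2,5) is out (row 2 already has a 3).
(4,5) is out (box 4 already has a 3).
So the only cell in column 5 that can hold 3 is (1,5).
That is row 1.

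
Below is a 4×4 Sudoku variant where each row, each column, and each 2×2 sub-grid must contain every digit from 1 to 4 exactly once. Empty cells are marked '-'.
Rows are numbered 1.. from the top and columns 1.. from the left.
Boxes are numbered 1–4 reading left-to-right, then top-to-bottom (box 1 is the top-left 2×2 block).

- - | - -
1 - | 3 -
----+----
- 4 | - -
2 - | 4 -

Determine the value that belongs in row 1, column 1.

Cell row 1, column 1 itself could take any of {3, 4} by direct elimination.
Consider where 4 can go in column 1.
row 3, column 1 is out (row 3 already has a 4).
So the only cell in column 1 that can hold 4 is row 1, column 1.
Therefore row 1, column 1 = 4.

4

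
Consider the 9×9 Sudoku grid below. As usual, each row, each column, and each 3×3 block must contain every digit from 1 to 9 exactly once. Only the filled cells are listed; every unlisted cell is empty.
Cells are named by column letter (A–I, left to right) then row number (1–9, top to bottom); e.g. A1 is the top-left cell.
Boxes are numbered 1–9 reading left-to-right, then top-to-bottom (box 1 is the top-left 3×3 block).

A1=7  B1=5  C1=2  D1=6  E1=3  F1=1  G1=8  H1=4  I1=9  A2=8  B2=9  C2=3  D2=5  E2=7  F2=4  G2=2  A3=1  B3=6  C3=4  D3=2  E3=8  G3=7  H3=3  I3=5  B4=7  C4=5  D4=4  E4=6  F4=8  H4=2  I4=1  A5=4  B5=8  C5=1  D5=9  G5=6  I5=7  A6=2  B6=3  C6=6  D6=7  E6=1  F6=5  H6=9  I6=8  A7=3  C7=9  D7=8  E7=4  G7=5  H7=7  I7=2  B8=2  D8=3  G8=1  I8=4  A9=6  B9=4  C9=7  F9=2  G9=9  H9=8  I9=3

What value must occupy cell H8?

6

Row 8 already contains {1, 2, 3, 4}.
Column H already contains {2, 3, 4, 7, 8, 9}.
Its 3×3 block (box 9) already contains {1, 2, 3, 4, 5, 7, 8, 9}.
The only value from 1–9 not eliminated is 6, so H8 = 6.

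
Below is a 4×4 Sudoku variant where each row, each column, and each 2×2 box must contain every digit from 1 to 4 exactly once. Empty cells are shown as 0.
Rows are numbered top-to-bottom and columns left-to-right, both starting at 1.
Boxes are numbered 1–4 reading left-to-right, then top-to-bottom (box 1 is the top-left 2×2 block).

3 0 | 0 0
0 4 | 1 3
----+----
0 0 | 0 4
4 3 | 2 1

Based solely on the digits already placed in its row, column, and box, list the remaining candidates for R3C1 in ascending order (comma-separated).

Row 3 already contains {4}.
Column 1 already contains {3, 4}.
Its 2×2 block (box 3) already contains {3, 4}.
Removing those from 1–4 leaves {1, 2} as the candidates for R3C1.

1,2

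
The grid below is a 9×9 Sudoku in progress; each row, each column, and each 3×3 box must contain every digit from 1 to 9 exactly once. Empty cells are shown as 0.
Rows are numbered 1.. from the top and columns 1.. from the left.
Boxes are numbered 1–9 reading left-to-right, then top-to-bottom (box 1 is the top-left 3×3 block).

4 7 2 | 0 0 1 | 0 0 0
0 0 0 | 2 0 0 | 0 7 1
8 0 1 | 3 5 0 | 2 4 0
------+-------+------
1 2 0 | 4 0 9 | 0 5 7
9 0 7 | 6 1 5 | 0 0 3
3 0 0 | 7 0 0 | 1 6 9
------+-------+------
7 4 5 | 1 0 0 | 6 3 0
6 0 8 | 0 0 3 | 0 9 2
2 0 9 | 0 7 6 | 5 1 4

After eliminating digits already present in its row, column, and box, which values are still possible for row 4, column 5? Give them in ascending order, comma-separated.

Row 4 already contains {1, 2, 4, 5, 7, 9}.
Column 5 already contains {1, 5, 7}.
Its 3×3 block (box 5) already contains {1, 4, 5, 6, 7, 9}.
Removing those from 1–9 leaves {3, 8} as the candidates for row 4, column 5.

3,8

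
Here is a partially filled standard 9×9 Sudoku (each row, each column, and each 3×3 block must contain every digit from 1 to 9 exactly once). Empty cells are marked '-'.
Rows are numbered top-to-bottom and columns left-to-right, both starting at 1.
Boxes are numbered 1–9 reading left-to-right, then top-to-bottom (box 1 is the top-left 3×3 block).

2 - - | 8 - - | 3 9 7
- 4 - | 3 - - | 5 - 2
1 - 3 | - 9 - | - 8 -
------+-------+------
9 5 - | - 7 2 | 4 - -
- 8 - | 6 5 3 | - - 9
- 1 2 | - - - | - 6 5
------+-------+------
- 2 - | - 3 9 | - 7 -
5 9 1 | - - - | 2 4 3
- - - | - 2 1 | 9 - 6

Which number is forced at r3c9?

4

Row 3 already contains {1, 3, 8, 9}.
Column 9 already contains {2, 3, 5, 6, 7, 9}.
Its 3×3 block (box 3) already contains {2, 3, 5, 7, 8, 9}.
The only value from 1–9 not eliminated is 4, so r3c9 = 4.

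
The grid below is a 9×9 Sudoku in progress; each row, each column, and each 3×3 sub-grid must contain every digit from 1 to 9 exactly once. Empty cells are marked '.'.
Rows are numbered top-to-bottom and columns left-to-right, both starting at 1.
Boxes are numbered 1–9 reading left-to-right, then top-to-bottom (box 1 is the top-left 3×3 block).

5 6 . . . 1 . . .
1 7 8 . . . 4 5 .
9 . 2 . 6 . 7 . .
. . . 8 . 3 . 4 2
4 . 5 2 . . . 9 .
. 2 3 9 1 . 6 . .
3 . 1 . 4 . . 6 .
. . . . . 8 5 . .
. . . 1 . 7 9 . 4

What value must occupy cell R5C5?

Row 5 already contains {2, 4, 5, 9}.
Column 5 already contains {1, 4, 6}.
Its 3×3 block (box 5) already contains {1, 2, 3, 8, 9}.
The only value from 1–9 not eliminated is 7, so R5C5 = 7.

7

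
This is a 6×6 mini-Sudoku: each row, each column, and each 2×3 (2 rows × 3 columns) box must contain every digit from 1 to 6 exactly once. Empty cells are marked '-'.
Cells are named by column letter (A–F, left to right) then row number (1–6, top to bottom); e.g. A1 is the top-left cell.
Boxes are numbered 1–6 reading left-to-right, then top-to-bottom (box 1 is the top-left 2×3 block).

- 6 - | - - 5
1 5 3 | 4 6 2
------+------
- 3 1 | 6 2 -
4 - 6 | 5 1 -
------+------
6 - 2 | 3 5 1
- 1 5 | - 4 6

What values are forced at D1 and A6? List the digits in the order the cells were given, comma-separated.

For D1:
  Row 1 already contains {5, 6}.
  Column D already contains {3, 4, 5, 6}.
  Its 2×3 block (box 2) already contains {2, 4, 5, 6}.
  The only value from 1–6 not eliminated is 1, so D1 = 1.
For A6:
  Row 6 already contains {1, 4, 5, 6}.
  Column A already contains {1, 4, 6}.
  Its 2×3 block (box 5) already contains {1, 2, 5, 6}.
  The only value from 1–6 not eliminated is 3, so A6 = 3.

1,3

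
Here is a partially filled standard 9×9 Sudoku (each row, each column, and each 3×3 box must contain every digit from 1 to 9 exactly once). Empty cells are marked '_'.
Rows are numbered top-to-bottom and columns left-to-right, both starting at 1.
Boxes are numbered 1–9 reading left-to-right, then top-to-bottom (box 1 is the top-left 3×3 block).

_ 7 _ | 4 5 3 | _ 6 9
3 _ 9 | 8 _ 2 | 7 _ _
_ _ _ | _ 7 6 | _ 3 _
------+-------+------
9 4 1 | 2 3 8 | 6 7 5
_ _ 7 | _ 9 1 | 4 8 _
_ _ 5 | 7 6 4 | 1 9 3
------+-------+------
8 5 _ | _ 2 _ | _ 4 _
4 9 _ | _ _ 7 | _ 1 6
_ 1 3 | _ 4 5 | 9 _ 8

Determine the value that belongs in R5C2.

3

Cell R5C2 itself could take any of {2, 3, 6} by direct elimination.
Consider where 3 can go in box 4.
R5C1 is out (column 1 already has a 3).
R6C1 is out (row 6 already has a 3).
R6C2 is out (row 6 already has a 3).
So the only cell in box 4 that can hold 3 is R5C2.
Therefore R5C2 = 3.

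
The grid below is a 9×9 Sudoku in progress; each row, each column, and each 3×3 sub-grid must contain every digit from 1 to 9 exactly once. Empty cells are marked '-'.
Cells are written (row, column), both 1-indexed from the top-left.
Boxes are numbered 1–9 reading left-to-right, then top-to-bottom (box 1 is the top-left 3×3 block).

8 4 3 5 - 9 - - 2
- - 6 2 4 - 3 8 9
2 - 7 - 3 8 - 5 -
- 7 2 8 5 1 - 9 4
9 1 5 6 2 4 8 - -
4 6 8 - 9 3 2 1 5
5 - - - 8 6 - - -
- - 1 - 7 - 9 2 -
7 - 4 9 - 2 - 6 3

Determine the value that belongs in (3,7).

4

Cell (3,7) itself could take any of {1, 4, 6} by direct elimination.
Consider where 4 can go in row 3.
(3,2) is out (column 2 already has a 4).
(3,4) is out (box 2 already has a 4).
(3,9) is out (column 9 already has a 4).
So the only cell in row 3 that can hold 4 is (3,7).
Therefore (3,7) = 4.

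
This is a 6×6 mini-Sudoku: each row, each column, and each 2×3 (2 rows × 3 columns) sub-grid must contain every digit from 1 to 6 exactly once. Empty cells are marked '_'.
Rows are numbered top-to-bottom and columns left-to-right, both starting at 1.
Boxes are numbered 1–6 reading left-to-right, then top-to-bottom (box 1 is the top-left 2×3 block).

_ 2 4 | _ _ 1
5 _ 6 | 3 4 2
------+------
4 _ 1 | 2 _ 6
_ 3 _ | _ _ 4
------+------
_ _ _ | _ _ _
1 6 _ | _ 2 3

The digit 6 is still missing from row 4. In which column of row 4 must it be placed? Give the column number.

1

Consider where 6 can go in row 4.
r4c3 is out (column 3 already has a 6).
r4c4 is out (box 4 already has a 6).
r4c5 is out (box 4 already has a 6).
So the only cell in row 4 that can hold 6 is r4c1.
That is column 1.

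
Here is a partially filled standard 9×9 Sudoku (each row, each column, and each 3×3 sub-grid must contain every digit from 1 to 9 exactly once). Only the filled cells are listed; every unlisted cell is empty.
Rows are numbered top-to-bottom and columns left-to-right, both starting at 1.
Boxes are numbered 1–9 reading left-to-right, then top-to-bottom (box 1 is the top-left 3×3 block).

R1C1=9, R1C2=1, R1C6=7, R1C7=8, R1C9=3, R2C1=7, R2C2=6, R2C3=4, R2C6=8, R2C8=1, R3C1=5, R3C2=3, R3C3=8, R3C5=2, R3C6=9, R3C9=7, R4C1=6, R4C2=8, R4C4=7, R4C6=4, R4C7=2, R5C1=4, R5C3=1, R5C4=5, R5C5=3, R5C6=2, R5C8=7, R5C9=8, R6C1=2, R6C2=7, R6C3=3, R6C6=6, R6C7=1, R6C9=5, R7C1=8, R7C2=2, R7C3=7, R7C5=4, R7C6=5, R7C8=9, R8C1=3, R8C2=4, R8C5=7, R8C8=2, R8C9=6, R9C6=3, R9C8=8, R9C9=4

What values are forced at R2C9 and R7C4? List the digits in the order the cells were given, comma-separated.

For R2C9:
  Consider where 2 can go in column 9.
  R4C9 is out (row 4 already has a 2).
  R7C9 is out (row 7 already has a 2).
  So the only cell in column 9 that can hold 2 is R2C9.
  So R2C9 = 2.
For R7C4:
  Consider where 6 can go in row 7.
  R7C7 is out (box 9 already has a 6).
  R7C9 is out (column 9 already has a 6).
  So the only cell in row 7 that can hold 6 is R7C4.
  So R7C4 = 6.

2,6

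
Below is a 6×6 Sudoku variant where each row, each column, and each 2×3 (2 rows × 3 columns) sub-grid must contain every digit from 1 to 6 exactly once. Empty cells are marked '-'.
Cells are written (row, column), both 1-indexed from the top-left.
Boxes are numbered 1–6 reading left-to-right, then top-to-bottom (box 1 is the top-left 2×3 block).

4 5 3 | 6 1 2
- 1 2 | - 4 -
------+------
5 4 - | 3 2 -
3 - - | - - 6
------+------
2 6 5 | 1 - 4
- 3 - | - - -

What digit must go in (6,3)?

4

Cell (6,3) itself could take any of {1, 4} by direct elimination.
Consider where 4 can go in column 3.
(3,3) is out (row 3 already has a 4).
(4,3) is out (box 3 already has a 4).
So the only cell in column 3 that can hold 4 is (6,3).
Therefore (6,3) = 4.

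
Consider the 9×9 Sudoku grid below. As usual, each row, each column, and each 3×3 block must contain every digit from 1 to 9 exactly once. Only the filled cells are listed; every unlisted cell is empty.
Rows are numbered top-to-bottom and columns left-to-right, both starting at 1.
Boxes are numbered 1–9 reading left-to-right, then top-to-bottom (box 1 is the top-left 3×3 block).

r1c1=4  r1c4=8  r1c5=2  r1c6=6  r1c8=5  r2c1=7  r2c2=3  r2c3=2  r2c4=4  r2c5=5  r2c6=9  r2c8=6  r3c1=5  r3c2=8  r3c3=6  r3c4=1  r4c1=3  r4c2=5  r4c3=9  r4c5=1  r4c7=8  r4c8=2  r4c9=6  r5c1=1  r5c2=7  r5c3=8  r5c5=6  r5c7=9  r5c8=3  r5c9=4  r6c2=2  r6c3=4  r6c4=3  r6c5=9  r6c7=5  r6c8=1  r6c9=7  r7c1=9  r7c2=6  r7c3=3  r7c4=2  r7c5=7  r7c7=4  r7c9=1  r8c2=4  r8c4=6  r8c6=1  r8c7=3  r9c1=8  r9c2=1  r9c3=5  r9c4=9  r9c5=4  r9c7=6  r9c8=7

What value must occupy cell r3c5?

3

Row 3 already contains {1, 5, 6, 8}.
Column 5 already contains {1, 2, 4, 5, 6, 7, 9}.
Its 3×3 block (box 2) already contains {1, 2, 4, 5, 6, 8, 9}.
The only value from 1–9 not eliminated is 3, so r3c5 = 3.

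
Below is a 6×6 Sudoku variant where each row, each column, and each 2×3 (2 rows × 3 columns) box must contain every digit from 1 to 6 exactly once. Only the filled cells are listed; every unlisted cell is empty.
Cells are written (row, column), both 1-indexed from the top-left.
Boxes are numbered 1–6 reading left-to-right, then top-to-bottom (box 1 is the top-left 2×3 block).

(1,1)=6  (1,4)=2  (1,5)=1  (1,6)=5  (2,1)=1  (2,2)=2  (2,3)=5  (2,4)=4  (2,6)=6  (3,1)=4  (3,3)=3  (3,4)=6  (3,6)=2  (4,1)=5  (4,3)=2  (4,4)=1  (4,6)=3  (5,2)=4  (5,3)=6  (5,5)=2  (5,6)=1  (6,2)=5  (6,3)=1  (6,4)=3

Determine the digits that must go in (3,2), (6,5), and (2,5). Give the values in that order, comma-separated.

1,6,3

For (3,2):
  Row 3 already contains {2, 3, 4, 6}.
  Column 2 already contains {2, 4, 5}.
  Its 2×3 block (box 3) already contains {2, 3, 4, 5}.
  The only value from 1–6 not eliminated is 1, so (3,2) = 1.
For (6,5):
  Consider where 6 can go in column 5.
  (2,5) is out (row 2 already has a 6).
  (3,5) is out (row 3 already has a 6).
  (4,5) is out (box 4 already has a 6).
  So the only cell in column 5 that can hold 6 is (6,5).
  So (6,5) = 6.
For (2,5):
  Row 2 already contains {1, 2, 4, 5, 6}.
  Column 5 already contains {1, 2}.
  Its 2×3 block (box 2) already contains {1, 2, 4, 5, 6}.
  The only value from 1–6 not eliminated is 3, so (2,5) = 3.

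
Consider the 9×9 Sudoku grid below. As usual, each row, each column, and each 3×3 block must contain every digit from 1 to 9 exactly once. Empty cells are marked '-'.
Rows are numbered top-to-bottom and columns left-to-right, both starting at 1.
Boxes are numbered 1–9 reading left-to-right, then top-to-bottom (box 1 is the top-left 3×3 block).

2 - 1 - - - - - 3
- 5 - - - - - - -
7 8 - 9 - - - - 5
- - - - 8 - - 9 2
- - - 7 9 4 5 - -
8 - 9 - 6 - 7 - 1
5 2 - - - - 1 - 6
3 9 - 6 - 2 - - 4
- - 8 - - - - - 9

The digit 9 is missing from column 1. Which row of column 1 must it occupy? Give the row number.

2

Consider where 9 can go in column 1.
R4C1 is out (row 4 already has a 9).
R5C1 is out (row 5 already has a 9).
R9C1 is out (row 9 already has a 9).
So the only cell in column 1 that can hold 9 is R2C1.
That is row 2.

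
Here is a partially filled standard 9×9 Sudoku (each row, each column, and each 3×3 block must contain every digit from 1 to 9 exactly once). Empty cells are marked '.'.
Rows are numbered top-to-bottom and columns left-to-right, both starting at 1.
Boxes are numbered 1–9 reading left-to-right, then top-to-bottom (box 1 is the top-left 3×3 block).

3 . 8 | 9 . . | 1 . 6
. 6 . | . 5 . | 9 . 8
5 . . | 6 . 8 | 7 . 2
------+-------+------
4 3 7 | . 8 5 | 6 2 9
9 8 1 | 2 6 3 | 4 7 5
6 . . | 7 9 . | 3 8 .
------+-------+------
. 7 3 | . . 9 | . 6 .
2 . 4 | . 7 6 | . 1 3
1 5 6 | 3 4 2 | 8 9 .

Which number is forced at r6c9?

Row 6 already contains {3, 6, 7, 8, 9}.
Column 9 already contains {2, 3, 5, 6, 8, 9}.
Its 3×3 block (box 6) already contains {2, 3, 4, 5, 6, 7, 8, 9}.
The only value from 1–9 not eliminated is 1, so r6c9 = 1.

1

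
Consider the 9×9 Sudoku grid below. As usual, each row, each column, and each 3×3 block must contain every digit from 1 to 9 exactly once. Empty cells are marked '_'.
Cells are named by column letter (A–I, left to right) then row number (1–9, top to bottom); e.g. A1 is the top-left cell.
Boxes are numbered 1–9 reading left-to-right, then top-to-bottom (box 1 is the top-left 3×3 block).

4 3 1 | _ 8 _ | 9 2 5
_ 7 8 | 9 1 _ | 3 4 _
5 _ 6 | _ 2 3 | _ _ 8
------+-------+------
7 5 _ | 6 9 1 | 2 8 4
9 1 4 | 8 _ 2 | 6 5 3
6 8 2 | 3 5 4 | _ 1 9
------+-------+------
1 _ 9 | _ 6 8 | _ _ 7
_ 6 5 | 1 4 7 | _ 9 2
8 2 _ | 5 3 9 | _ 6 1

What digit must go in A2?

Row 2 already contains {1, 3, 4, 7, 8, 9}.
Column A already contains {1, 4, 5, 6, 7, 8, 9}.
Its 3×3 block (box 1) already contains {1, 3, 4, 5, 6, 7, 8}.
The only value from 1–9 not eliminated is 2, so A2 = 2.

2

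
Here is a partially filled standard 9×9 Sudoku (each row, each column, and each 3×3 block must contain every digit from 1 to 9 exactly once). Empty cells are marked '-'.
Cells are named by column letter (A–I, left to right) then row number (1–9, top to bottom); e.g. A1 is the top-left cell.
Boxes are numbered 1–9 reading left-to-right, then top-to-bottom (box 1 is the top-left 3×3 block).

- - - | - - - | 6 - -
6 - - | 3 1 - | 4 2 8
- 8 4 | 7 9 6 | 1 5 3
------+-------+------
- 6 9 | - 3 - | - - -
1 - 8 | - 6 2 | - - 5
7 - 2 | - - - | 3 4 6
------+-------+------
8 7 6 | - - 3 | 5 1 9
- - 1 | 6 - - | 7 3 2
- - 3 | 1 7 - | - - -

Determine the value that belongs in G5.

9

Row 5 already contains {1, 2, 5, 6, 8}.
Column G already contains {1, 3, 4, 5, 6, 7}.
Its 3×3 block (box 6) already contains {3, 4, 5, 6}.
The only value from 1–9 not eliminated is 9, so G5 = 9.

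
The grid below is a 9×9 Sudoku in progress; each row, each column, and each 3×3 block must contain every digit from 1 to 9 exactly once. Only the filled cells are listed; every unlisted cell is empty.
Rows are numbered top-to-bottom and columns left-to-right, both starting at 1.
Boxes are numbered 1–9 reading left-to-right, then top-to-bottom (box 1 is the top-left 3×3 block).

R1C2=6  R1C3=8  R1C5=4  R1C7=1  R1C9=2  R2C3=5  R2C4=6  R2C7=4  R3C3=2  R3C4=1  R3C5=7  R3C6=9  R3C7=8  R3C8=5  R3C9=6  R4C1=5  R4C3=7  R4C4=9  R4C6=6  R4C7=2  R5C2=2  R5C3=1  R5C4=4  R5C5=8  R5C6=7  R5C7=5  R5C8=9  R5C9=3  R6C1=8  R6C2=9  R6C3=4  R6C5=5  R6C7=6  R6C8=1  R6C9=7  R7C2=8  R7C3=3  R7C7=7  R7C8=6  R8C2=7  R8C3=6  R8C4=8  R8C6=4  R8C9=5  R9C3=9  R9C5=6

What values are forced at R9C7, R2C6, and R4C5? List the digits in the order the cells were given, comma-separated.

For R9C7:
  Row 9 already contains {6, 9}.
  Column 7 already contains {1, 2, 4, 5, 6, 7, 8}.
  Its 3×3 block (box 9) already contains {5, 6, 7}.
  The only value from 1–9 not eliminated is 3, so R9C7 = 3.
For R2C6:
  Consider where 8 can go in column 6.
  R1C6 is out (row 1 already has a 8).
  R6C6 is out (row 6 already has a 8).
  R7C6 is out (row 7 already has a 8).
  R9C6 is out (box 8 already has a 8).
  So the only cell in column 6 that can hold 8 is R2C6.
  So R2C6 = 8.
For R4C5:
  Consider where 1 can go in box 5.
  R6C4 is out (row 6 already has a 1).
  R6C6 is out (row 6 already has a 1).
  So the only cell in box 5 that can hold 1 is R4C5.
  So R4C5 = 1.

3,8,1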